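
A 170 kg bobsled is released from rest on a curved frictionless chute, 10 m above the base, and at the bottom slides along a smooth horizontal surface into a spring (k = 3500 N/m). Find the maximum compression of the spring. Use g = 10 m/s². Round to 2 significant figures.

Gravitational PE at the top equals spring PE at max compression: mgh = ½kx²
x = √(2mgh/k) = √(2 × 170 × 10 × 10 / 3500) = 3.117 m

x = 3.1 m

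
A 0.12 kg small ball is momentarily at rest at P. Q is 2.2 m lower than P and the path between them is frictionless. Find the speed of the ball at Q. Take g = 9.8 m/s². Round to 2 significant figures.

v = 6.6 m/s

Energy conservation between the two points: mgh = ½mv²
v = √(2gh) = √(2 × 9.8 × 2.2) = √43.120 = 6.567 m/s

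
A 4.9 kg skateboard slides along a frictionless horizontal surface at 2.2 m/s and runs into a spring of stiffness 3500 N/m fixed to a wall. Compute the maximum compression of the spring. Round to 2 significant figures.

x = 0.082 m

At max compression the skateboard is momentarily at rest: ½mv² = ½kx²
x = v√(m/k) = 2.2 × √(4.9/3500) = 0.08232 m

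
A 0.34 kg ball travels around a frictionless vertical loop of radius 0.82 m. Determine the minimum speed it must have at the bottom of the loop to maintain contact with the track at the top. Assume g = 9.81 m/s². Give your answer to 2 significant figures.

At the top: mg = mv_top²/r ⇒ v_top² = gr = 8.044 m²/s²
Energy from bottom to top (height 2r): ½mv_bot² = ½mv_top² + mg(2r)
v_bot² = gr + 4gr = 5gr = 40.22
v_bot = √(5gr) = 6.342 m/s

v = 6.3 m/s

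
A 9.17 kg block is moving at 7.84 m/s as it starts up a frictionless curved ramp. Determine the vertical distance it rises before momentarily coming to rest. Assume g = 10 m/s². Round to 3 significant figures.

h = 3.07 m

By energy conservation, ½mv² = mgh
h = v²/(2g) = 7.84²/(2 × 10) = 3.073 m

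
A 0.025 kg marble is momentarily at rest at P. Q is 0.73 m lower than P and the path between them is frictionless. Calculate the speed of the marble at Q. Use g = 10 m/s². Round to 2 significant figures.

Energy conservation between the two points: mgh = ½mv²
v = √(2gh) = √(2 × 10 × 0.73) = √14.600 = 3.821 m/s

v = 3.8 m/s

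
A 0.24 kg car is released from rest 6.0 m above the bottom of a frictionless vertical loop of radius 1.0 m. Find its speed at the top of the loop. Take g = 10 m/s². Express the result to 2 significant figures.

Energy conservation: mgh = ½mv_top² + mg(2r)
v_top² = 2g(h − 2r) = 2(10)(6.0 − 2.000) = 80.00
v_top = 8.944 m/s

v = 8.9 m/s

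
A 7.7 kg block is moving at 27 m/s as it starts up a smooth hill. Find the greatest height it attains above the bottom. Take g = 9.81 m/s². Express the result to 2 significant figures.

h = 37 m

By energy conservation, ½mv² = mgh
h = v²/(2g) = 27²/(2 × 9.81) = 37.16 m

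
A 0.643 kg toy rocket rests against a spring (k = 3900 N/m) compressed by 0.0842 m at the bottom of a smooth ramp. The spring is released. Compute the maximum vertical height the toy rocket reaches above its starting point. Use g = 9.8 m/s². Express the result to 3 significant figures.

h = 2.19 m

At maximum height the toy rocket is at rest, so ½kx² = mgh
h = kx²/(2mg) = (3900)(0.0842)²/(2 × 0.643 × 9.8) = 2.194 m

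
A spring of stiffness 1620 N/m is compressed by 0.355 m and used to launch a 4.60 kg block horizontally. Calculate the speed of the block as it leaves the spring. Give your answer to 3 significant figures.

Conservation of energy: ½kx² = ½mv²
v = x√(k/m) = 0.355 × √(1620/4.60) = 6.662 m/s

v = 6.66 m/s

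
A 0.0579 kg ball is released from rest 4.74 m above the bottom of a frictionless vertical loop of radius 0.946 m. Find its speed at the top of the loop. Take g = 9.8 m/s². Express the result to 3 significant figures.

v = 7.47 m/s

Energy conservation: mgh = ½mv_top² + mg(2r)
v_top² = 2g(h − 2r) = 2(9.8)(4.74 − 1.892) = 55.82
v_top = 7.471 m/s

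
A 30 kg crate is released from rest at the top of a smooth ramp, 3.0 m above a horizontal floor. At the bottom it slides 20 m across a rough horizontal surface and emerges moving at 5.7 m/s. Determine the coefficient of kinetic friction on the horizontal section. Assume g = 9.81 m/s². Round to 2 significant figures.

Applying the work–energy principle:
mgh = ½mv² + μ_k m g d
mgh = 882.90 J; ½mv² = 487.35 J
W_f = 882.90 − 487.35 = 395.6 J
μ_k = W_f/(mg·d) = 395.6/(294.3 × 20) = 0.06720

μ_k = 0.067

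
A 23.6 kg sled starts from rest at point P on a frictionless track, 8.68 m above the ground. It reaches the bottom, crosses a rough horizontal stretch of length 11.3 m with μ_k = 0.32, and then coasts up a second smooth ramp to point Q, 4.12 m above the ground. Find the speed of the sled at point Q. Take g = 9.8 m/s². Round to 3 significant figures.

v = 4.30 m/s

Energy at P: mgh₁ = (23.6)(9.8)(8.68) = 2007.5 J
Friction loss: W_f = μ_k mg d = 836.3 J
At Q: ½mv² + mgh₂ = mgh₁ − W_f
½mv² = 2007.5 − 836.3 − 952.87 = 218.33 J
v = √(2 × 218.33/23.6) = 4.301 m/s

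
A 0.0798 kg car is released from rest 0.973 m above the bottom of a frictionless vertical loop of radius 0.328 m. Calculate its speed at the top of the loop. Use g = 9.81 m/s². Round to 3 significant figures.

Energy conservation: mgh = ½mv_top² + mg(2r)
v_top² = 2g(h − 2r) = 2(9.81)(0.973 − 0.6560) = 6.220
v_top = 2.494 m/s

v = 2.49 m/s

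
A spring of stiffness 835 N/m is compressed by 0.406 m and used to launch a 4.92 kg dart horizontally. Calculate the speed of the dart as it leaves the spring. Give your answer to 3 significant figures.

Spring PE converts entirely to kinetic energy: ½kx² = ½mv²
v = x√(k/m) = 0.406 × √(835/4.92) = 5.289 m/s

v = 5.29 m/s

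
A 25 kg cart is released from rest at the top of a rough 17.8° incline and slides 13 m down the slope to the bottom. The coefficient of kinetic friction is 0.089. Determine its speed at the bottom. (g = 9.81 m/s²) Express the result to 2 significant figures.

v = 7.5 m/s

Taking the bottom as reference, mgh = ½mv² + μ_k N L with h = L sinθ, N = mg cosθ:
mgh = mgL sinθ = (25)(9.81)(13)sin17.8° = 974.63 J
W_f = μ_k mg cosθ · L = (0.089)(25)(9.81)cos17.8°·13 = 270.2 J
½mv² = 974.63 − 270.2 = 704.46 J
v = √(2 × 704.46/25) = 7.507 m/s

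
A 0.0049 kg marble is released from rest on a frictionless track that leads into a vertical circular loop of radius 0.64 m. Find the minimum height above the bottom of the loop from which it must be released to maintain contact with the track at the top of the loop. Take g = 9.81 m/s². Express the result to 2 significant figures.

h = 1.6 m

At the top, for minimum speed gravity alone supplies the centripetal force: mg = mv_top²/r ⇒ v_top² = gr = 6.278 m²/s²
Energy conservation from release height h to the top (height 2r): mgh = ½mv_top² + mg(2r)
h = v_top²/(2g) + 2r = r/2 + 2r = 5r/2 = 1.600 m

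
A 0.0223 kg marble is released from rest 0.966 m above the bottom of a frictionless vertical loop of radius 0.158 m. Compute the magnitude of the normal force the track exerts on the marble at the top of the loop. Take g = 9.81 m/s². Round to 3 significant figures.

N = 1.58 N

Energy from release to top (height 2r): mgh = ½mv_top² + mg(2r)
v_top² = 2g(h − 2r) = 2(9.81)(0.966 − 0.3160) = 12.753 m²/s²
At the top, both N and weight point toward the centre: N + mg = mv_top²/r
N = m(v_top²/r − g) = 0.0223(12.753/0.158 − 9.81) = 1.581 N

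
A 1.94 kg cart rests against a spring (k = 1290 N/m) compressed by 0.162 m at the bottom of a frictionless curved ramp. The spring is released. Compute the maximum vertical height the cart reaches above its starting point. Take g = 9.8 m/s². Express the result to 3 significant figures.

All spring PE becomes gravitational PE at the highest point: ½kx² = mgh
h = kx²/(2mg) = (1290)(0.162)²/(2 × 1.94 × 9.8) = 0.8904 m

h = 0.890 m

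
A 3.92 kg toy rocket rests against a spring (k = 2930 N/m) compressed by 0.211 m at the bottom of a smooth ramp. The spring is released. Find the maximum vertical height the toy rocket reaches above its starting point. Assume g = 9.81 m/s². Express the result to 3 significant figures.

h = 1.70 m

Energy conservation from release to the highest point: ½kx² = mgh
h = kx²/(2mg) = (2930)(0.211)²/(2 × 3.92 × 9.81) = 1.696 m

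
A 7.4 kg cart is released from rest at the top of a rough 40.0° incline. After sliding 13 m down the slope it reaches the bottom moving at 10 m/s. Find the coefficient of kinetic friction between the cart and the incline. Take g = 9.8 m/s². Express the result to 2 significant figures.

mgh = ½mv² + μ_k (mg cosθ) L, with h = L sinθ
mgL sinθ = 605.99 J; ½mv² = 370.00 J
W_f = 605.99 − 370.00 = 236.0 J
μ_k = W_f/(mg cosθ · L) = 236.0/(55.55 × 13) = 0.3268

μ_k = 0.33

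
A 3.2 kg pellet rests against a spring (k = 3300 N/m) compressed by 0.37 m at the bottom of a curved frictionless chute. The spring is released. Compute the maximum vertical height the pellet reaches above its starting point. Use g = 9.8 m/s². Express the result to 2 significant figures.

h = 7.2 m

All spring PE becomes gravitational PE at the highest point: ½kx² = mgh
h = kx²/(2mg) = (3300)(0.37)²/(2 × 3.2 × 9.8) = 7.203 m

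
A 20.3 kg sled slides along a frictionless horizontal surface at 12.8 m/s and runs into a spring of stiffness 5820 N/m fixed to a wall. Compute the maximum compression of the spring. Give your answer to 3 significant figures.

x = 0.756 m

Conservation of energy between contact and max compression: ½mv² = ½kx²
x = v√(m/k) = 12.8 × √(20.3/5820) = 0.7560 m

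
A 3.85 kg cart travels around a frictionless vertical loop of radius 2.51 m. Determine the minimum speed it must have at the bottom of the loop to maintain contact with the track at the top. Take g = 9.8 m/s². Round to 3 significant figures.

v = 11.1 m/s

At the top: mg = mv_top²/r ⇒ v_top² = gr = 24.60 m²/s²
Energy from bottom to top (height 2r): ½mv_bot² = ½mv_top² + mg(2r)
v_bot² = gr + 4gr = 5gr = 123.0
v_bot = √(5gr) = 11.09 m/s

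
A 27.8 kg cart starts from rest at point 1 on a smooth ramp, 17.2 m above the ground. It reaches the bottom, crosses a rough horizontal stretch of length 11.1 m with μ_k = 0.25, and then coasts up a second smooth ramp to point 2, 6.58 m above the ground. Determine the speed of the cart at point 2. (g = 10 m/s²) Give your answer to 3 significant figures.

Energy at 1: mgh₁ = (27.8)(10)(17.2) = 4781.6 J
Friction loss: W_f = μ_k mg d = 771.4 J
At 2: ½mv² + mgh₂ = mgh₁ − W_f
½mv² = 4781.6 − 771.4 − 1829.2 = 2180.9 J
v = √(2 × 2180.9/27.8) = 12.53 m/s

v = 12.5 m/s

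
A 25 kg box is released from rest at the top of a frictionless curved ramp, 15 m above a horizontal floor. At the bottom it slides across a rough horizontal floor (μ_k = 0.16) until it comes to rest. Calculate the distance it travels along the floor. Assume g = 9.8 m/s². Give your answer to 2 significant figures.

d = 94 m

Applying the work–energy principle:
At rest all PE has been dissipated by friction: mgh = μ_k m g d
d = h/μ_k = 15/0.16 = 93.75 m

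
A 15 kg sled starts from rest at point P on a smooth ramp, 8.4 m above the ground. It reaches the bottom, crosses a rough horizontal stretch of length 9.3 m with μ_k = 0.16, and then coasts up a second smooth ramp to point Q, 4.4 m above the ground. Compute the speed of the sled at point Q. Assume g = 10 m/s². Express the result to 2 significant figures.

Energy at P: mgh₁ = (15)(10)(8.4) = 1260.0 J
Friction loss: W_f = μ_k mg d = 223.2 J
At Q: ½mv² + mgh₂ = mgh₁ − W_f
½mv² = 1260.0 − 223.2 − 660.00 = 376.80 J
v = √(2 × 376.80/15) = 7.088 m/s

v = 7.1 m/s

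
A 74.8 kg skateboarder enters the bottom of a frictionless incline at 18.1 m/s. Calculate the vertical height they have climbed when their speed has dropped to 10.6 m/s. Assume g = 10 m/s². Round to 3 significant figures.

Conservation of energy: ½mv₁² = ½mv₂² + mgh
h = (v₁² − v₂²)/(2g) = (18.1² − 10.6²)/(2 × 10) = 10.76 m

h = 10.8 m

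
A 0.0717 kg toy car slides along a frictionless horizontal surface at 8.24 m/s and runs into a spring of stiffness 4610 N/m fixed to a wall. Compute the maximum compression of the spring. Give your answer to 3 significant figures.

x = 0.0325 m

Conservation of energy between contact and max compression: ½mv² = ½kx²
x = v√(m/k) = 8.24 × √(0.0717/4610) = 0.03250 m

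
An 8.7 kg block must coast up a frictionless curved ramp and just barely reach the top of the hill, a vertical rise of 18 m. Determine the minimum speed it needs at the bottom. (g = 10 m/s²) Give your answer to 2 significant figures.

v = 19 m/s

At the top it is momentarily at rest, so all KE converts to PE: ½mv² = mgh
v = √(2gh) = √(2 × 10 × 18) = 18.97 m/s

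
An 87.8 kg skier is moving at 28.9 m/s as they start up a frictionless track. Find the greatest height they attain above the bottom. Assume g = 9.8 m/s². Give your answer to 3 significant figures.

h = 42.6 m

Setting KE at the bottom equal to PE gained: ½mv² = mgh
h = v²/(2g) = 28.9²/(2 × 9.8) = 42.61 m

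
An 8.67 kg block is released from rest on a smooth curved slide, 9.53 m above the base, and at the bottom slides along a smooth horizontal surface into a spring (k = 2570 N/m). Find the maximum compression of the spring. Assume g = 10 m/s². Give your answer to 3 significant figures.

x = 0.802 m

At max compression the block is momentarily at rest: mgh = ½kx²
x = √(2mgh/k) = √(2 × 8.67 × 10 × 9.53 / 2570) = 0.8019 m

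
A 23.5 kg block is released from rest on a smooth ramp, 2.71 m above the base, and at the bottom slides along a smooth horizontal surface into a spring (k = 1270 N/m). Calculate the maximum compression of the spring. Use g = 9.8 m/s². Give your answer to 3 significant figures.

x = 0.991 m

At max compression the block is momentarily at rest: mgh = ½kx²
x = √(2mgh/k) = √(2 × 23.5 × 9.8 × 2.71 / 1270) = 0.9914 m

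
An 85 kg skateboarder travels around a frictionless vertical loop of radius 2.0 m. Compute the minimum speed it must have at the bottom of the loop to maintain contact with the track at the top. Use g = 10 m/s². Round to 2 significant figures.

v = 10 m/s

At the top: mg = mv_top²/r ⇒ v_top² = gr = 20.00 m²/s²
Energy from bottom to top (height 2r): ½mv_bot² = ½mv_top² + mg(2r)
v_bot² = gr + 4gr = 5gr = 100.0
v_bot = √(5gr) = 10.00 m/s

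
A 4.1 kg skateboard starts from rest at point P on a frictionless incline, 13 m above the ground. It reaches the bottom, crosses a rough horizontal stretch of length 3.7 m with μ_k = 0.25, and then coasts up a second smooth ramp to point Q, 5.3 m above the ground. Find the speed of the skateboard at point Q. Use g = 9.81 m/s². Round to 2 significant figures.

v = 12 m/s

Energy at P: mgh₁ = (4.1)(9.81)(13) = 522.87 J
Friction loss: W_f = μ_k mg d = 37.20 J
At Q: ½mv² + mgh₂ = mgh₁ − W_f
½mv² = 522.87 − 37.20 − 213.17 = 272.50 J
v = √(2 × 272.50/4.1) = 11.53 m/s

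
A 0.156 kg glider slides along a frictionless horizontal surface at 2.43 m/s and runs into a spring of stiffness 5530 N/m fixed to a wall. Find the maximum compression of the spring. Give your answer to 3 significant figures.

x = 0.0129 m

All KE is stored as spring PE at maximum compression: ½mv² = ½kx²
x = v√(m/k) = 2.43 × √(0.156/5530) = 0.01291 m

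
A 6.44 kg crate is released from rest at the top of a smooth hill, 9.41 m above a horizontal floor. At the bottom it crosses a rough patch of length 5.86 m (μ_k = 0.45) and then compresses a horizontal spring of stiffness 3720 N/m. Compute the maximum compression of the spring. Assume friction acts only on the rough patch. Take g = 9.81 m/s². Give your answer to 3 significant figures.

x = 0.480 m

Initial energy: E₁ = mgh = (6.44)(9.81)(9.41) = 594.49 J
Friction removes W_f = μ_k mg d = (0.45)(6.44)(9.81)(5.86) = 166.6 J
Energy reaching the spring: E = 594.49 − 166.6 = 427.89 J
At max compression ½kx² = E ⇒ x = √(2E/k) = √(2 × 427.89/3720) = 0.4796 m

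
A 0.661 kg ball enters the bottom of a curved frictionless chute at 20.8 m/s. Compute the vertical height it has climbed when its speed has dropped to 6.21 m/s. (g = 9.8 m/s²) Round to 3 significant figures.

Energy balance between the two points: ½mv₁² = ½mv₂² + mgh
h = (v₁² − v₂²)/(2g) = (20.8² − 6.21²)/(2 × 9.8) = 20.11 m

h = 20.1 m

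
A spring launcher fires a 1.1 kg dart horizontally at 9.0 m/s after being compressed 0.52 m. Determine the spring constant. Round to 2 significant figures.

Spring PE at full compression equals KE at release: ½kx² = ½mv²
k = mv²/x² = (1.1)(9.0)²/(0.52)² = 329.5 N/m

k = 330 N/m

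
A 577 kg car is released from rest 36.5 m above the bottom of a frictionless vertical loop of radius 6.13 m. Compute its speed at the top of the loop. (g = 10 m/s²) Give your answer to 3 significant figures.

Energy conservation: mgh = ½mv_top² + mg(2r)
v_top² = 2g(h − 2r) = 2(10)(36.5 − 12.26) = 484.8
v_top = 22.02 m/s

v = 22.0 m/s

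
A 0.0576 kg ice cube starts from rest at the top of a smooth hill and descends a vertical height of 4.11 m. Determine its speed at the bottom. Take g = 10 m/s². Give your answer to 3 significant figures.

v = 9.07 m/s

Energy conservation between the two points: mgh = ½mv²
v = √(2gh) = √(2 × 10 × 4.11) = √82.200 = 9.066 m/s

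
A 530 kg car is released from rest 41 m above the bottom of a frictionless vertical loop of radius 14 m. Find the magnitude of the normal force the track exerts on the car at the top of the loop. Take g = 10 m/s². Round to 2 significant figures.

Energy from release to top (height 2r): mgh = ½mv_top² + mg(2r)
v_top² = 2g(h − 2r) = 2(10)(41 − 28.00) = 260.00 m²/s²
At the top, both N and weight point toward the centre: N + mg = mv_top²/r
N = m(v_top²/r − g) = 530(260.00/14 − 10) = 4543 N

N = 4500 N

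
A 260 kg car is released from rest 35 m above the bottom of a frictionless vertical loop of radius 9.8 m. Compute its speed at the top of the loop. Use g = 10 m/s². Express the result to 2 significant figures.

v = 18 m/s

Energy conservation: mgh = ½mv_top² + mg(2r)
v_top² = 2g(h − 2r) = 2(10)(35 − 19.60) = 308.0
v_top = 17.55 m/s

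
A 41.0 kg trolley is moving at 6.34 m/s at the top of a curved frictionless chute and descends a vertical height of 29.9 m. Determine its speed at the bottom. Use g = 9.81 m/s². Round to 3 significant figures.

By conservation of mechanical energy, ½mv₀² + mgh = ½mv²
The mass cancels from both sides.
v² = v₀² + 2gh = (6.34)² + 2(9.81)(29.9) = 626.83
v = √626.83 = 25.04 m/s

v = 25.0 m/s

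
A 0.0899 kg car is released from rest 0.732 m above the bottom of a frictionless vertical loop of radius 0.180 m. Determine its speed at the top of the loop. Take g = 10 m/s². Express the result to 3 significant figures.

v = 2.73 m/s

Energy conservation: mgh = ½mv_top² + mg(2r)
v_top² = 2g(h − 2r) = 2(10)(0.732 − 0.3600) = 7.440
v_top = 2.728 m/s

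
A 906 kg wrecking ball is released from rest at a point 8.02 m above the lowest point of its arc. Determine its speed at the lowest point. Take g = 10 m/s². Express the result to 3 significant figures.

Equating total energy at the two states: mgh = ½mv²
v = √(2gh) = √(2 × 10 × 8.02) = √160.40 = 12.66 m/s

v = 12.7 m/s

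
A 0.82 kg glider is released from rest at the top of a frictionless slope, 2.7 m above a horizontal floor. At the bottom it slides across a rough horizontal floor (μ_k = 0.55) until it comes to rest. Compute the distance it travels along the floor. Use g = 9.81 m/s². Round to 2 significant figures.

d = 4.9 m

Energy bookkeeping (friction removes W_f = μ_k N d):
At rest all PE has been dissipated by friction: mgh = μ_k m g d
d = h/μ_k = 2.7/0.55 = 4.909 m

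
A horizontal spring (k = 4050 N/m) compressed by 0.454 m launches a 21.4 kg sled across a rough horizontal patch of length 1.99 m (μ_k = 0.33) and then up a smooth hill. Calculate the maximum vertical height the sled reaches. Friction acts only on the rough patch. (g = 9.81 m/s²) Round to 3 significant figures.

h = 1.33 m

Spring energy: E₀ = ½kx² = ½(4050)(0.454)² = 417.38 J
Friction: W_f = μ_k mg d = (0.33)(21.4)(9.81)(1.99) = 137.9 J
Energy at base of ramp: E = 417.38 − 137.9 = 279.52 J
At max height all remaining energy is PE: mgh = E ⇒ h = E/(mg) = 279.52/(21.4 × 9.81) = 1.331 m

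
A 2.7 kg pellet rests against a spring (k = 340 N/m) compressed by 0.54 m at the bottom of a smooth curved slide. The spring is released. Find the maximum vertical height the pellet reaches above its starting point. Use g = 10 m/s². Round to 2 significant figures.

h = 1.8 m

All spring PE becomes gravitational PE at the highest point: ½kx² = mgh
h = kx²/(2mg) = (340)(0.54)²/(2 × 2.7 × 10) = 1.836 m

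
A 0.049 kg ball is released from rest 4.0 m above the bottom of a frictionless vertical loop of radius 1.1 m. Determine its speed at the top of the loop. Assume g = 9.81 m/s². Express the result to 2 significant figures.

v = 5.9 m/s

Energy conservation: mgh = ½mv_top² + mg(2r)
v_top² = 2g(h − 2r) = 2(9.81)(4.0 − 2.200) = 35.32
v_top = 5.943 m/s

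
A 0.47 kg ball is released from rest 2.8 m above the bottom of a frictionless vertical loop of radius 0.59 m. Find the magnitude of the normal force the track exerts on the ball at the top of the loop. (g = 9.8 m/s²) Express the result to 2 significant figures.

Energy from release to top (height 2r): mgh = ½mv_top² + mg(2r)
v_top² = 2g(h − 2r) = 2(9.8)(2.8 − 1.180) = 31.752 m²/s²
At the top, both N and weight point toward the centre: N + mg = mv_top²/r
N = m(v_top²/r − g) = 0.47(31.752/0.59 − 9.8) = 20.69 N

N = 21 N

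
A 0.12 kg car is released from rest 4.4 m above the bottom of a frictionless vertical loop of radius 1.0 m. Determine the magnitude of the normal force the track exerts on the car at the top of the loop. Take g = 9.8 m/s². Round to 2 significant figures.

Energy from release to top (height 2r): mgh = ½mv_top² + mg(2r)
v_top² = 2g(h − 2r) = 2(9.8)(4.4 − 2.000) = 47.040 m²/s²
At the top, both N and weight point toward the centre: N + mg = mv_top²/r
N = m(v_top²/r − g) = 0.12(47.040/1.0 − 9.8) = 4.469 N

N = 4.5 N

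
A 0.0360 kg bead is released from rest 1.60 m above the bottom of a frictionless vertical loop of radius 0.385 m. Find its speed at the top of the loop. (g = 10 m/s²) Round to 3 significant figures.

v = 4.07 m/s

Energy conservation: mgh = ½mv_top² + mg(2r)
v_top² = 2g(h − 2r) = 2(10)(1.60 − 0.7700) = 16.60
v_top = 4.074 m/s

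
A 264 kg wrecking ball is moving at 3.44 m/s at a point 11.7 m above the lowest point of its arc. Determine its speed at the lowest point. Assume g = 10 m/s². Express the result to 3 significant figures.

v = 15.7 m/s

By conservation of mechanical energy, ½mv₀² + mgh = ½mv²
The mass cancels from both sides.
v² = v₀² + 2gh = (3.44)² + 2(10)(11.7) = 245.83
v = √245.83 = 15.68 m/s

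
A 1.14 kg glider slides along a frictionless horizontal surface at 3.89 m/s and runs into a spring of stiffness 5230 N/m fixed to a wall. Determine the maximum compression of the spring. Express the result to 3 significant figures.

At max compression the glider is momentarily at rest: ½mv² = ½kx²
x = v√(m/k) = 3.89 × √(1.14/5230) = 0.05743 m

x = 0.0574 m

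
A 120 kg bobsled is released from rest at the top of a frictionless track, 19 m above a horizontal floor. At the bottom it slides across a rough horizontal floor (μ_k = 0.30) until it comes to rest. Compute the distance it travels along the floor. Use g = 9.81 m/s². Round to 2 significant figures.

d = 63 m

Applying the work–energy principle:
At rest all PE has been dissipated by friction: mgh = μ_k m g d
d = h/μ_k = 19/0.30 = 63.33 m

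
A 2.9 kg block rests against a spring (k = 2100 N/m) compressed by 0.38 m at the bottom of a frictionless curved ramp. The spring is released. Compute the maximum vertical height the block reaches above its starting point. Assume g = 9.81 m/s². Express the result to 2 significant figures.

h = 5.3 m

At maximum height the block is at rest, so ½kx² = mgh
h = kx²/(2mg) = (2100)(0.38)²/(2 × 2.9 × 9.81) = 5.330 m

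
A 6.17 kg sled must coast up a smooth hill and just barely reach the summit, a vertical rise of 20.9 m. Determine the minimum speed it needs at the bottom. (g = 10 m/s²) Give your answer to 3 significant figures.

At the top it is momentarily at rest, so all KE converts to PE: ½mv² = mgh
v = √(2gh) = √(2 × 10 × 20.9) = 20.45 m/s

v = 20.4 m/s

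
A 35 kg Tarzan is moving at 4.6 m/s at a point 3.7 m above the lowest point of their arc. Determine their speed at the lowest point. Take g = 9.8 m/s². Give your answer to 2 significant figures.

v = 9.7 m/s

Energy conservation between the two points: ½mv₀² + mgh = ½mv²
The mass cancels from both sides.
v² = v₀² + 2gh = (4.6)² + 2(9.8)(3.7) = 93.680
v = √93.680 = 9.679 m/s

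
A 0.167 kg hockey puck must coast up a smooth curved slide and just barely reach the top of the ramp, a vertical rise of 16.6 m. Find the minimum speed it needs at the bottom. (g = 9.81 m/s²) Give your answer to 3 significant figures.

v = 18.0 m/s

At the top it is momentarily at rest, so all KE converts to PE: ½mv² = mgh
v = √(2gh) = √(2 × 9.81 × 16.6) = 18.05 m/s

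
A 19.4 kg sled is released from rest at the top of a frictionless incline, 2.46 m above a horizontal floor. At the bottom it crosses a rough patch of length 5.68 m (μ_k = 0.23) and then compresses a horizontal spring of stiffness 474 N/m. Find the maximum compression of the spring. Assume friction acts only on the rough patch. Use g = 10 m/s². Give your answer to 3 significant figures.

x = 0.972 m

Initial energy: E₁ = mgh = (19.4)(10)(2.46) = 477.24 J
Friction removes W_f = μ_k mg d = (0.23)(19.4)(10)(5.68) = 253.4 J
Energy reaching the spring: E = 477.24 − 253.4 = 223.80 J
At max compression ½kx² = E ⇒ x = √(2E/k) = √(2 × 223.80/474) = 0.9717 m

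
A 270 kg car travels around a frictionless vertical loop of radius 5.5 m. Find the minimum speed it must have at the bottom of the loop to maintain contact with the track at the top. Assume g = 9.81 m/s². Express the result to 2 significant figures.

At the top: mg = mv_top²/r ⇒ v_top² = gr = 53.96 m²/s²
Energy from bottom to top (height 2r): ½mv_bot² = ½mv_top² + mg(2r)
v_bot² = gr + 4gr = 5gr = 269.8
v_bot = √(5gr) = 16.42 m/s

v = 16 m/s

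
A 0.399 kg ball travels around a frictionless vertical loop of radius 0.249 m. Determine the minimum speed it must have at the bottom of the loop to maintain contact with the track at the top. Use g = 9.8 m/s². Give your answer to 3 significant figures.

v = 3.49 m/s

At the top: mg = mv_top²/r ⇒ v_top² = gr = 2.440 m²/s²
Energy from bottom to top (height 2r): ½mv_bot² = ½mv_top² + mg(2r)
v_bot² = gr + 4gr = 5gr = 12.20
v_bot = √(5gr) = 3.493 m/s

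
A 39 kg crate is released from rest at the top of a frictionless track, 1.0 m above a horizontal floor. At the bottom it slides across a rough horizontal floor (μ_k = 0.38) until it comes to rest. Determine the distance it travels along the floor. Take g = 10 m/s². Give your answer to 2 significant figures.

Energy bookkeeping (friction removes W_f = μ_k N d):
At rest all PE has been dissipated by friction: mgh = μ_k m g d
d = h/μ_k = 1.0/0.38 = 2.632 m

d = 2.6 m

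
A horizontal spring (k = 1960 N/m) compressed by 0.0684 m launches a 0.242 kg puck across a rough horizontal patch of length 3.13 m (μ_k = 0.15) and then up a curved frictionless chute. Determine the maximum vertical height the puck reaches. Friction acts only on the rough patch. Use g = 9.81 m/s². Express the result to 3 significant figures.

Spring energy: E₀ = ½kx² = ½(1960)(0.0684)² = 4.5850 J
Friction: W_f = μ_k mg d = (0.15)(0.242)(9.81)(3.13) = 1.115 J
Energy at base of ramp: E = 4.5850 − 1.115 = 3.4704 J
At max height all remaining energy is PE: mgh = E ⇒ h = E/(mg) = 3.4704/(0.242 × 9.81) = 1.462 m

h = 1.46 m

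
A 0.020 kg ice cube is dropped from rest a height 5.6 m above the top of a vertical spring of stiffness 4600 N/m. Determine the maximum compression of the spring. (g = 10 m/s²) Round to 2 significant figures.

x = 0.022 m

Take the reference level at the top of the uncompressed spring. At max compression the cube has fallen H + x and is momentarily at rest:
mg(H + x) = ½kx²
½(4600)x² − (0.020)(10)x − (0.020)(10)(5.6) = 0
2300x² − 0.2000x − 1.120 = 0
x = [0.2000 + √(0.04000 + 10304)]/(2 × 2300) = 0.02211 m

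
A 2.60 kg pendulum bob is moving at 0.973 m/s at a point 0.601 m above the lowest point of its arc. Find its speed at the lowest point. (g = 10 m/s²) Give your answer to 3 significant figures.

v = 3.60 m/s

Equating total energy at the two states: ½mv₀² + mgh = ½mv²
The mass cancels from both sides.
v² = v₀² + 2gh = (0.973)² + 2(10)(0.601) = 12.967
v = √12.967 = 3.601 m/s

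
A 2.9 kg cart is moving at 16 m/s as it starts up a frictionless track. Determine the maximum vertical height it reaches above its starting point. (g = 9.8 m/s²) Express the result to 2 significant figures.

h = 13 m

By energy conservation, ½mv² = mgh
h = v²/(2g) = 16²/(2 × 9.8) = 13.06 m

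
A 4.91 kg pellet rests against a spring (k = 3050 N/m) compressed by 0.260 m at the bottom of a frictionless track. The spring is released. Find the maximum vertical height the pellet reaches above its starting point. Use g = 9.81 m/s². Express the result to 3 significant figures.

h = 2.14 m

At maximum height the pellet is at rest, so ½kx² = mgh
h = kx²/(2mg) = (3050)(0.260)²/(2 × 4.91 × 9.81) = 2.140 m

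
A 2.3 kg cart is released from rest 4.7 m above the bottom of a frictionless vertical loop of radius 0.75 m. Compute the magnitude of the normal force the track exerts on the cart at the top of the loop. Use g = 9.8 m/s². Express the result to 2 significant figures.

N = 170 N

Energy from release to top (height 2r): mgh = ½mv_top² + mg(2r)
v_top² = 2g(h − 2r) = 2(9.8)(4.7 − 1.500) = 62.720 m²/s²
At the top, both N and weight point toward the centre: N + mg = mv_top²/r
N = m(v_top²/r − g) = 2.3(62.720/0.75 − 9.8) = 169.8 N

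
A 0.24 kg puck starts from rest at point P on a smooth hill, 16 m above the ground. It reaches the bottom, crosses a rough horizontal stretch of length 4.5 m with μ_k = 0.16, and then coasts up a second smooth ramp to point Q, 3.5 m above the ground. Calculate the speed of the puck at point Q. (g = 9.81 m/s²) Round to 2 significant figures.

Energy at P: mgh₁ = (0.24)(9.81)(16) = 37.670 J
Friction loss: W_f = μ_k mg d = 1.695 J
At Q: ½mv² + mgh₂ = mgh₁ − W_f
½mv² = 37.670 − 1.695 − 8.2404 = 27.735 J
v = √(2 × 27.735/0.24) = 15.20 m/s

v = 15 m/s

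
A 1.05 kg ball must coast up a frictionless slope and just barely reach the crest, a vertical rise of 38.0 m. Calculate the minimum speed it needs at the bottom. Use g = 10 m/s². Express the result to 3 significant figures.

At the top it is momentarily at rest, so all KE converts to PE: ½mv² = mgh
v = √(2gh) = √(2 × 10 × 38.0) = 27.57 m/s

v = 27.6 m/s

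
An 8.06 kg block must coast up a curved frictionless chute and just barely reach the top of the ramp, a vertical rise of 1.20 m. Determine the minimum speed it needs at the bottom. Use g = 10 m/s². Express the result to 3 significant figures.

v = 4.90 m/s

At the top it is momentarily at rest, so all KE converts to PE: ½mv² = mgh
v = √(2gh) = √(2 × 10 × 1.20) = 4.899 m/s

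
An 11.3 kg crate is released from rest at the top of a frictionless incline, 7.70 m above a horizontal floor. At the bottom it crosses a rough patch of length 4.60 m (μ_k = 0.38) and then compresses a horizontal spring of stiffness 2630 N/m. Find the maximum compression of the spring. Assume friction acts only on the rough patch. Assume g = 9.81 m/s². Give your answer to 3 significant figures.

Initial energy: E₁ = mgh = (11.3)(9.81)(7.70) = 853.57 J
Friction removes W_f = μ_k mg d = (0.38)(11.3)(9.81)(4.60) = 193.8 J
Energy reaching the spring: E = 853.57 − 193.8 = 659.80 J
At max compression ½kx² = E ⇒ x = √(2E/k) = √(2 × 659.80/2630) = 0.7083 m

x = 0.708 m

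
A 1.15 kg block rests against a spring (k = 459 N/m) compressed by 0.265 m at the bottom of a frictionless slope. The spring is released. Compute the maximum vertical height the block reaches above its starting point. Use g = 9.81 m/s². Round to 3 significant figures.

At maximum height the block is at rest, so ½kx² = mgh
h = kx²/(2mg) = (459)(0.265)²/(2 × 1.15 × 9.81) = 1.429 m

h = 1.43 m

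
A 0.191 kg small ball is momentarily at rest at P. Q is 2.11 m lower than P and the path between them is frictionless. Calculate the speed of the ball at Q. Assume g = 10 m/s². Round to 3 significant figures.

By conservation of mechanical energy, mgh = ½mv²
v = √(2gh) = √(2 × 10 × 2.11) = √42.200 = 6.496 m/s

v = 6.50 m/s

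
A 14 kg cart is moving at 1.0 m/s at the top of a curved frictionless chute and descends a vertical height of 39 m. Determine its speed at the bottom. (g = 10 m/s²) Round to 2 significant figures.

Equating total energy at the two states: ½mv₀² + mgh = ½mv²
v² = v₀² + 2gh = (1.0)² + 2(10)(39) = 781.00
v = √781.00 = 27.95 m/s

v = 28 m/s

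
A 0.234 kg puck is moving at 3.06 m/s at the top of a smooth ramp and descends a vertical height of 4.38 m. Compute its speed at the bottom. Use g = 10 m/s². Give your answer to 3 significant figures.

Mechanical energy is conserved (no friction): ½mv₀² + mgh = ½mv²
The mass cancels from both sides.
v² = v₀² + 2gh = (3.06)² + 2(10)(4.38) = 96.964
v = √96.964 = 9.847 m/s

v = 9.85 m/s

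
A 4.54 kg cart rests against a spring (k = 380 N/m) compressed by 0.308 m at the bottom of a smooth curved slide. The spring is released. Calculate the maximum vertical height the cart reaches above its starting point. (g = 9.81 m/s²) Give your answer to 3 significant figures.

h = 0.405 m

Energy conservation from release to the highest point: ½kx² = mgh
h = kx²/(2mg) = (380)(0.308)²/(2 × 4.54 × 9.81) = 0.4047 m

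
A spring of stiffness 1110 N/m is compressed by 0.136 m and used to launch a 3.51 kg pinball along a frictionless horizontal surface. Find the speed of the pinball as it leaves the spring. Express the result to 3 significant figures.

Conservation of energy: ½kx² = ½mv²
v = x√(k/m) = 0.136 × √(1110/3.51) = 2.419 m/s

v = 2.42 m/s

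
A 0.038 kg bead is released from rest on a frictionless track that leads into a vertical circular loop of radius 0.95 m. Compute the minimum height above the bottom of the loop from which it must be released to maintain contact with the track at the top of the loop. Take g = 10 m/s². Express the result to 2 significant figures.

h = 2.4 m

At the top, for minimum speed gravity alone supplies the centripetal force: mg = mv_top²/r ⇒ v_top² = gr = 9.500 m²/s²
Energy conservation from release height h to the top (height 2r): mgh = ½mv_top² + mg(2r)
h = v_top²/(2g) + 2r = r/2 + 2r = 5r/2 = 2.375 m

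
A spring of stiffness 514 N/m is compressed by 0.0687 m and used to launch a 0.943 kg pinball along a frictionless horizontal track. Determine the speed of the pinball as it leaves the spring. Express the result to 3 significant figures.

v = 1.60 m/s

Spring PE converts entirely to kinetic energy: ½kx² = ½mv²
v = x√(k/m) = 0.0687 × √(514/0.943) = 1.604 m/s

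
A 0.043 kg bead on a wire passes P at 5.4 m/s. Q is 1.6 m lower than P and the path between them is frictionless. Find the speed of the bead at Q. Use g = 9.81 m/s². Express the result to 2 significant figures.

v = 7.8 m/s

By conservation of mechanical energy, ½mv₀² + mgh = ½mv²
v² = v₀² + 2gh = (5.4)² + 2(9.81)(1.6) = 60.552
v = √60.552 = 7.782 m/s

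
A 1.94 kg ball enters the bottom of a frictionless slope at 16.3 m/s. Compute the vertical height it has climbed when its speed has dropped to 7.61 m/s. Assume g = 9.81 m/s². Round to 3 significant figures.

Energy balance between the two points: ½mv₁² = ½mv₂² + mgh
h = (v₁² − v₂²)/(2g) = (16.3² − 7.61²)/(2 × 9.81) = 10.59 m

h = 10.6 m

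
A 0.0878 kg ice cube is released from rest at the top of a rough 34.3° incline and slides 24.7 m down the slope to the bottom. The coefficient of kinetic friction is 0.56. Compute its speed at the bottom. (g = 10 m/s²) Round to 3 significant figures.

v = 7.06 m/s

Energy: mgh = ½mv² + W_f, with h = L sinθ and W_f = μ_k (mg cosθ) L
mgh = mgL sinθ = (0.0878)(10)(24.7)sin34.3° = 12.221 J
W_f = μ_k mg cosθ · L = (0.56)(0.0878)(10)cos34.3°·24.7 = 10.03 J
½mv² = 12.221 − 10.03 = 2.1884 J
v = √(2 × 2.1884/0.0878) = 7.060 m/s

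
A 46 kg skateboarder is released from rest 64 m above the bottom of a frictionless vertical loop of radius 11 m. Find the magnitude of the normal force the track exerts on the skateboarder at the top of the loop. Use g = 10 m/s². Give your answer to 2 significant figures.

Energy from release to top (height 2r): mgh = ½mv_top² + mg(2r)
v_top² = 2g(h − 2r) = 2(10)(64 − 22.00) = 840.00 m²/s²
At the top, both N and weight point toward the centre: N + mg = mv_top²/r
N = m(v_top²/r − g) = 46(840.00/11 − 10) = 3053 N

N = 3100 N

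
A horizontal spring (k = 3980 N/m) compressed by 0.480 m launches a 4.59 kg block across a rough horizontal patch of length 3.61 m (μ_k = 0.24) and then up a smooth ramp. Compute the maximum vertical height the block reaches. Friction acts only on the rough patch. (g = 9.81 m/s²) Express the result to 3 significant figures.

Spring energy: E₀ = ½kx² = ½(3980)(0.480)² = 458.50 J
Friction: W_f = μ_k mg d = (0.24)(4.59)(9.81)(3.61) = 39.01 J
Energy at base of ramp: E = 458.50 − 39.01 = 419.48 J
At max height all remaining energy is PE: mgh = E ⇒ h = E/(mg) = 419.48/(4.59 × 9.81) = 9.316 m

h = 9.32 m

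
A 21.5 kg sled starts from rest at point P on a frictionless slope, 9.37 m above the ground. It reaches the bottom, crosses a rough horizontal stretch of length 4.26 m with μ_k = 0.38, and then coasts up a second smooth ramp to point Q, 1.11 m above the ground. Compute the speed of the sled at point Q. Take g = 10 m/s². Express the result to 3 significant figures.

v = 11.5 m/s

Energy at P: mgh₁ = (21.5)(10)(9.37) = 2014.5 J
Friction loss: W_f = μ_k mg d = 348.0 J
At Q: ½mv² + mgh₂ = mgh₁ − W_f
½mv² = 2014.5 − 348.0 − 238.65 = 1427.9 J
v = √(2 × 1427.9/21.5) = 11.52 m/s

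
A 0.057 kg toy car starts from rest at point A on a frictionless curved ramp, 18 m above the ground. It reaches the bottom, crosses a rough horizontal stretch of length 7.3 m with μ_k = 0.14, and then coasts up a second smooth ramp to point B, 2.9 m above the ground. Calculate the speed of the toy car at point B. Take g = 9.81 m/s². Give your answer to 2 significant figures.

Energy at A: mgh₁ = (0.057)(9.81)(18) = 10.065 J
Friction loss: W_f = μ_k mg d = 0.5715 J
At B: ½mv² + mgh₂ = mgh₁ − W_f
½mv² = 10.065 − 0.5715 − 1.6216 = 7.8720 J
v = √(2 × 7.8720/0.057) = 16.62 m/s

v = 17 m/s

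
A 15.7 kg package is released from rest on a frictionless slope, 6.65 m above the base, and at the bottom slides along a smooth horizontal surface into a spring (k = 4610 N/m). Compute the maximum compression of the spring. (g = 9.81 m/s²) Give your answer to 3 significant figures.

x = 0.667 m

At max compression the package is momentarily at rest: mgh = ½kx²
x = √(2mgh/k) = √(2 × 15.7 × 9.81 × 6.65 / 4610) = 0.6666 m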